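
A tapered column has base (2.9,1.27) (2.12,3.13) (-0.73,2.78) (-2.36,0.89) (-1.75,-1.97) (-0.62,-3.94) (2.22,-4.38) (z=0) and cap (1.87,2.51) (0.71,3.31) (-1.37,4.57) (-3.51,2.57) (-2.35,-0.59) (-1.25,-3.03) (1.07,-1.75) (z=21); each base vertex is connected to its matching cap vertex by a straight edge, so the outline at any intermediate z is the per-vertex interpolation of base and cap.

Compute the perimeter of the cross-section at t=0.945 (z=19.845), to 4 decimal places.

Cross-section at t=0.945: each vertex is (1-t)·p0[i] + t·p1[i].
  v1: (1-0.945)·(2.9,1.27) + 0.945·(1.87,2.51) = (1.9267,2.4418)
  v2: (1-0.945)·(2.12,3.13) + 0.945·(0.71,3.31) = (0.7876,3.3001)
  v3: (1-0.945)·(-0.73,2.78) + 0.945·(-1.37,4.57) = (-1.3348,4.4715)
  v4: (1-0.945)·(-2.36,0.89) + 0.945·(-3.51,2.57) = (-3.4467,2.4776)
  v5: (1-0.945)·(-1.75,-1.97) + 0.945·(-2.35,-0.59) = (-2.3170,-0.6659)
  v6: (1-0.945)·(-0.62,-3.94) + 0.945·(-1.25,-3.03) = (-1.2153,-3.0800)
  v7: (1-0.945)·(2.22,-4.38) + 0.945·(1.07,-1.75) = (1.1333,-1.8946)
Perimeter = Σ |v_{i+1} − v_i|:
  edge 1→2: √(-1.1391² + 0.8583²) = 1.4263 (running 1.4263)
  edge 2→3: √(-2.1224² + 1.1714²) = 2.4242 (running 3.8504)
  edge 3→4: √(-2.1119² + -1.9939²) = 2.9045 (running 6.7550)
  edge 4→5: √(1.1298² + -3.1435²) = 3.3403 (running 10.0953)
  edge 5→6: √(1.1016² + -2.4141²) = 2.6536 (running 12.7489)
  edge 6→7: √(2.3486² + 1.1854²) = 2.6308 (running 15.3797)
  edge 7→1: √(0.7934² + 4.3364²) = 4.4084 (running 19.7882)
Perimeter = 19.7882

Perimeter at t=0.945: 19.7882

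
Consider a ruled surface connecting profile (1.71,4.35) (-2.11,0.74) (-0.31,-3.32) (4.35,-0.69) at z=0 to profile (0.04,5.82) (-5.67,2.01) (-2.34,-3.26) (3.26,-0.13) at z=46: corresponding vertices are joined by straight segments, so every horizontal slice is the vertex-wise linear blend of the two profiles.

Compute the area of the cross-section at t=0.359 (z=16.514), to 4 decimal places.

Cross-section at t=0.359: each vertex is (1-t)·p0[i] + t·p1[i].
  v1: (1-0.359)·(1.71,4.35) + 0.359·(0.04,5.82) = (1.1105,4.8777)
  v2: (1-0.359)·(-2.11,0.74) + 0.359·(-5.67,2.01) = (-3.3880,1.1959)
  v3: (1-0.359)·(-0.31,-3.32) + 0.359·(-2.34,-3.26) = (-1.0388,-3.2985)
  v4: (1-0.359)·(4.35,-0.69) + 0.359·(3.26,-0.13) = (3.9587,-0.4890)
Shoelace sum Σ(x_i·y_{i+1} − x_{i+1}·y_i):
  i=1: 1.1105·1.1959 − -3.3880·4.8777 = +17.8540 (running +17.8540)
  i=2: -3.3880·-3.2985 − -1.0388·1.1959 = +12.4176 (running +30.2716)
  i=3: -1.0388·-0.4890 − 3.9587·-3.2985 = +13.5655 (running +43.8371)
  i=4: 3.9587·4.8777 − 1.1105·-0.4890 = +19.8524 (running +63.6895)
Area = |Σ|/2 = |63.6895|/2 = 31.8447

Area at t=0.359: 31.8447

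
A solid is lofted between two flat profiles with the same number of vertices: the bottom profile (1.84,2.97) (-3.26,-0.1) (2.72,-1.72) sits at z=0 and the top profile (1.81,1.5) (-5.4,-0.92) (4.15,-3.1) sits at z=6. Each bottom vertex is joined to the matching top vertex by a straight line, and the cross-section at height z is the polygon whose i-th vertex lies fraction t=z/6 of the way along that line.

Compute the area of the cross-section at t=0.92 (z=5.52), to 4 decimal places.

Area at t=0.92: 18.9680

Cross-section at t=0.92: each vertex is (1-t)·p0[i] + t·p1[i].
  v1: (1-0.92)·(1.84,2.97) + 0.92·(1.81,1.5) = (1.8124,1.6176)
  v2: (1-0.92)·(-3.26,-0.1) + 0.92·(-5.4,-0.92) = (-5.2288,-0.8544)
  v3: (1-0.92)·(2.72,-1.72) + 0.92·(4.15,-3.1) = (4.0356,-2.9896)
Shoelace sum Σ(x_i·y_{i+1} − x_{i+1}·y_i):
  i=1: 1.8124·-0.8544 − -5.2288·1.6176 = +6.9096 (running +6.9096)
  i=2: -5.2288·-2.9896 − 4.0356·-0.8544 = +19.0800 (running +25.9896)
  i=3: 4.0356·1.6176 − 1.8124·-2.9896 = +11.9463 (running +37.9360)
Area = |Σ|/2 = |37.9360|/2 = 18.9680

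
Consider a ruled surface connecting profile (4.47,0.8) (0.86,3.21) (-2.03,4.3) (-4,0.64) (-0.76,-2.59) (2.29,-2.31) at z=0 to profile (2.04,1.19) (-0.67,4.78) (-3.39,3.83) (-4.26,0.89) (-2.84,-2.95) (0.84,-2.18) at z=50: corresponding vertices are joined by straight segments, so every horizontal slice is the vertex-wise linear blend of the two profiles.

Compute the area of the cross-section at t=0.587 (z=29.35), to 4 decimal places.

Cross-section at t=0.587: each vertex is (1-t)·p0[i] + t·p1[i].
  v1: (1-0.587)·(4.47,0.8) + 0.587·(2.04,1.19) = (3.0436,1.0289)
  v2: (1-0.587)·(0.86,3.21) + 0.587·(-0.67,4.78) = (-0.0381,4.1316)
  v3: (1-0.587)·(-2.03,4.3) + 0.587·(-3.39,3.83) = (-2.8283,4.0241)
  v4: (1-0.587)·(-4,0.64) + 0.587·(-4.26,0.89) = (-4.1526,0.7867)
  v5: (1-0.587)·(-0.76,-2.59) + 0.587·(-2.84,-2.95) = (-1.9810,-2.8013)
  v6: (1-0.587)·(2.29,-2.31) + 0.587·(0.84,-2.18) = (1.4388,-2.2337)
Shoelace sum Σ(x_i·y_{i+1} − x_{i+1}·y_i):
  i=1: 3.0436·4.1316 − -0.0381·1.0289 = +12.6141 (running +12.6141)
  i=2: -0.0381·4.0241 − -2.8283·4.1316 = +11.5321 (running +24.1462)
  i=3: -2.8283·0.7867 − -4.1526·4.0241 = +14.4854 (running +38.6316)
  i=4: -4.1526·-2.8013 − -1.9810·0.7867 = +13.1913 (running +51.8229)
  i=5: -1.9810·-2.2337 − 1.4388·-2.8013 = +8.4555 (running +60.2785)
  i=6: 1.4388·1.0289 − 3.0436·-2.2337 = +8.2789 (running +68.5574)
Area = |Σ|/2 = |68.5574|/2 = 34.2787

Area at t=0.587: 34.2787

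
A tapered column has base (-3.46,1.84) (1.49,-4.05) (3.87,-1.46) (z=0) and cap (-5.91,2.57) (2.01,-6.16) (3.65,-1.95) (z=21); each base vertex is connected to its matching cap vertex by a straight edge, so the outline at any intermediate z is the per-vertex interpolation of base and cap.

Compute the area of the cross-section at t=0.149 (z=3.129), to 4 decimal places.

Area at t=0.149: 14.7988

Cross-section at t=0.149: each vertex is (1-t)·p0[i] + t·p1[i].
  v1: (1-0.149)·(-3.46,1.84) + 0.149·(-5.91,2.57) = (-3.8251,1.9488)
  v2: (1-0.149)·(1.49,-4.05) + 0.149·(2.01,-6.16) = (1.5675,-4.3644)
  v3: (1-0.149)·(3.87,-1.46) + 0.149·(3.65,-1.95) = (3.8372,-1.5330)
Shoelace sum Σ(x_i·y_{i+1} − x_{i+1}·y_i):
  i=1: -3.8251·-4.3644 − 1.5675·1.9488 = +13.6394 (running +13.6394)
  i=2: 1.5675·-1.5330 − 3.8372·-4.3644 = +14.3442 (running +27.9835)
  i=3: 3.8372·1.9488 − -3.8251·-1.5330 = +1.6140 (running +29.5975)
Area = |Σ|/2 = |29.5975|/2 = 14.7988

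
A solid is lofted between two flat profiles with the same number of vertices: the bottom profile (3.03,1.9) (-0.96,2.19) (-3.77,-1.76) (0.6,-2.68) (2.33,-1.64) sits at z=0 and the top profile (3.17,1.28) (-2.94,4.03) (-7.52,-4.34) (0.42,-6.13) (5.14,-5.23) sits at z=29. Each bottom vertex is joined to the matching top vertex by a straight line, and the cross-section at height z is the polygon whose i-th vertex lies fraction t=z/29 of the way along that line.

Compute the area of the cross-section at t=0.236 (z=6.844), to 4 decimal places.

Area at t=0.236: 32.8319

Cross-section at t=0.236: each vertex is (1-t)·p0[i] + t·p1[i].
  v1: (1-0.236)·(3.03,1.9) + 0.236·(3.17,1.28) = (3.0630,1.7537)
  v2: (1-0.236)·(-0.96,2.19) + 0.236·(-2.94,4.03) = (-1.4273,2.6242)
  v3: (1-0.236)·(-3.77,-1.76) + 0.236·(-7.52,-4.34) = (-4.6550,-2.3689)
  v4: (1-0.236)·(0.6,-2.68) + 0.236·(0.42,-6.13) = (0.5575,-3.4942)
  v5: (1-0.236)·(2.33,-1.64) + 0.236·(5.14,-5.23) = (2.9932,-2.4872)
Shoelace sum Σ(x_i·y_{i+1} − x_{i+1}·y_i):
  i=1: 3.0630·2.6242 − -1.4273·1.7537 = +10.5411 (running +10.5411)
  i=2: -1.4273·-2.3689 − -4.6550·2.6242 = +15.5969 (running +26.1380)
  i=3: -4.6550·-3.4942 − 0.5575·-2.3689 = +17.5862 (running +43.7242)
  i=4: 0.5575·-2.4872 − 2.9932·-3.4942 = +9.0720 (running +52.7962)
  i=5: 2.9932·1.7537 − 3.0630·-2.4872 = +12.8676 (running +65.6638)
Area = |Σ|/2 = |65.6638|/2 = 32.8319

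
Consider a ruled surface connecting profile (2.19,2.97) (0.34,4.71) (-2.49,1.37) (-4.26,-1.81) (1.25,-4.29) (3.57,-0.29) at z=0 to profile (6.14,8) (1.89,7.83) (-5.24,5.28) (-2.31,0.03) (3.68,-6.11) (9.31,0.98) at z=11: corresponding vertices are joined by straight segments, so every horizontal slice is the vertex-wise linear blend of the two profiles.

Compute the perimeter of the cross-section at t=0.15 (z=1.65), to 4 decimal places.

Perimeter at t=0.15: 26.8259

Cross-section at t=0.15: each vertex is (1-t)·p0[i] + t·p1[i].
  v1: (1-0.15)·(2.19,2.97) + 0.15·(6.14,8) = (2.7825,3.7245)
  v2: (1-0.15)·(0.34,4.71) + 0.15·(1.89,7.83) = (0.5725,5.1780)
  v3: (1-0.15)·(-2.49,1.37) + 0.15·(-5.24,5.28) = (-2.9025,1.9565)
  v4: (1-0.15)·(-4.26,-1.81) + 0.15·(-2.31,0.03) = (-3.9675,-1.5340)
  v5: (1-0.15)·(1.25,-4.29) + 0.15·(3.68,-6.11) = (1.6145,-4.5630)
  v6: (1-0.15)·(3.57,-0.29) + 0.15·(9.31,0.98) = (4.4310,-0.0995)
Perimeter = Σ |v_{i+1} − v_i|:
  edge 1→2: √(-2.2100² + 1.4535²) = 2.6451 (running 2.6451)
  edge 2→3: √(-3.4750² + -3.2215²) = 4.7385 (running 7.3837)
  edge 3→4: √(-1.0650² + -3.4905²) = 3.6494 (running 11.0330)
  edge 4→5: √(5.5820² + -3.0290²) = 6.3509 (running 17.3839)
  edge 5→6: √(2.8165² + 4.4635²) = 5.2778 (running 22.6617)
  edge 6→1: √(-1.6485² + 3.8240²) = 4.1642 (running 26.8259)
Perimeter = 26.8259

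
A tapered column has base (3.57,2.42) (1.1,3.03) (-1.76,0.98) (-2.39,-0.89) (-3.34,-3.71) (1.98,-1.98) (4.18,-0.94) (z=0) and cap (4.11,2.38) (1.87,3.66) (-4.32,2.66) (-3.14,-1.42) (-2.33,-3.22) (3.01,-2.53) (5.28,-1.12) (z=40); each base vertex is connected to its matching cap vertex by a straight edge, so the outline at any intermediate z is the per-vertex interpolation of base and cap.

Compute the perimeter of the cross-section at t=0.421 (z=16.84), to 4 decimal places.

Perimeter at t=0.421: 23.8284

Cross-section at t=0.421: each vertex is (1-t)·p0[i] + t·p1[i].
  v1: (1-0.421)·(3.57,2.42) + 0.421·(4.11,2.38) = (3.7973,2.4032)
  v2: (1-0.421)·(1.1,3.03) + 0.421·(1.87,3.66) = (1.4242,3.2952)
  v3: (1-0.421)·(-1.76,0.98) + 0.421·(-4.32,2.66) = (-2.8378,1.6873)
  v4: (1-0.421)·(-2.39,-0.89) + 0.421·(-3.14,-1.42) = (-2.7058,-1.1131)
  v5: (1-0.421)·(-3.34,-3.71) + 0.421·(-2.33,-3.22) = (-2.9148,-3.5037)
  v6: (1-0.421)·(1.98,-1.98) + 0.421·(3.01,-2.53) = (2.4136,-2.2115)
  v7: (1-0.421)·(4.18,-0.94) + 0.421·(5.28,-1.12) = (4.6431,-1.0158)
Perimeter = Σ |v_{i+1} − v_i|:
  edge 1→2: √(-2.3732² + 0.8921²) = 2.5353 (running 2.5353)
  edge 2→3: √(-4.2619² + -1.6079²) = 4.5552 (running 7.0905)
  edge 3→4: √(0.1320² + -2.8004²) = 2.8035 (running 9.8940)
  edge 4→5: √(-0.2090² + -2.3906²) = 2.3997 (running 12.2937)
  edge 5→6: √(5.3284² + 1.2922²) = 5.4829 (running 17.7765)
  edge 6→7: √(2.2295² + 1.1958²) = 2.5299 (running 20.3064)
  edge 7→1: √(-0.8458² + 3.4189²) = 3.5220 (running 23.8284)
Perimeter = 23.8284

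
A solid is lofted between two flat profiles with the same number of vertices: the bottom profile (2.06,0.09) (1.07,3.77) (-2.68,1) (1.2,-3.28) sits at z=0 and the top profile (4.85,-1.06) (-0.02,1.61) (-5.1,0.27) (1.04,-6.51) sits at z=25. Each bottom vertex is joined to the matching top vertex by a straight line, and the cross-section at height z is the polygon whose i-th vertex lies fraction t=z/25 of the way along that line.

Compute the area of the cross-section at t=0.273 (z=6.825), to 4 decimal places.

Area at t=0.273: 22.4256

Cross-section at t=0.273: each vertex is (1-t)·p0[i] + t·p1[i].
  v1: (1-0.273)·(2.06,0.09) + 0.273·(4.85,-1.06) = (2.8217,-0.2240)
  v2: (1-0.273)·(1.07,3.77) + 0.273·(-0.02,1.61) = (0.7724,3.1803)
  v3: (1-0.273)·(-2.68,1) + 0.273·(-5.1,0.27) = (-3.3407,0.8007)
  v4: (1-0.273)·(1.2,-3.28) + 0.273·(1.04,-6.51) = (1.1563,-4.1618)
Shoelace sum Σ(x_i·y_{i+1} − x_{i+1}·y_i):
  i=1: 2.8217·3.1803 − 0.7724·-0.2240 = +9.1468 (running +9.1468)
  i=2: 0.7724·0.8007 − -3.3407·3.1803 = +11.2429 (running +20.3897)
  i=3: -3.3407·-4.1618 − 1.1563·0.8007 = +12.9772 (running +33.3669)
  i=4: 1.1563·-0.2240 − 2.8217·-4.1618 = +11.4842 (running +44.8511)
Area = |Σ|/2 = |44.8511|/2 = 22.4256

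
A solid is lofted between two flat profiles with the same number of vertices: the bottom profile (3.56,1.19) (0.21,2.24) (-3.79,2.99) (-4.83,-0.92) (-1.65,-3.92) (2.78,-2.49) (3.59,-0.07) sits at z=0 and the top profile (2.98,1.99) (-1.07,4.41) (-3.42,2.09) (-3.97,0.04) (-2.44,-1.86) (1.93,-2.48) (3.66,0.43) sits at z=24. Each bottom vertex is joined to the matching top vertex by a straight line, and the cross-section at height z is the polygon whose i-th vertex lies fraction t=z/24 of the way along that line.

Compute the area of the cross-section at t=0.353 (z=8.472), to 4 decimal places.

Area at t=0.353: 37.6403

Cross-section at t=0.353: each vertex is (1-t)·p0[i] + t·p1[i].
  v1: (1-0.353)·(3.56,1.19) + 0.353·(2.98,1.99) = (3.3553,1.4724)
  v2: (1-0.353)·(0.21,2.24) + 0.353·(-1.07,4.41) = (-0.2418,3.0060)
  v3: (1-0.353)·(-3.79,2.99) + 0.353·(-3.42,2.09) = (-3.6594,2.6723)
  v4: (1-0.353)·(-4.83,-0.92) + 0.353·(-3.97,0.04) = (-4.5264,-0.5811)
  v5: (1-0.353)·(-1.65,-3.92) + 0.353·(-2.44,-1.86) = (-1.9289,-3.1928)
  v6: (1-0.353)·(2.78,-2.49) + 0.353·(1.93,-2.48) = (2.4799,-2.4865)
  v7: (1-0.353)·(3.59,-0.07) + 0.353·(3.66,0.43) = (3.6147,0.1065)
Shoelace sum Σ(x_i·y_{i+1} − x_{i+1}·y_i):
  i=1: 3.3553·3.0060 − -0.2418·1.4724 = +10.4420 (running +10.4420)
  i=2: -0.2418·2.6723 − -3.6594·3.0060 = +10.3539 (running +20.7959)
  i=3: -3.6594·-0.5811 − -4.5264·2.6723 = +14.2225 (running +35.0184)
  i=4: -4.5264·-3.1928 − -1.9289·-0.5811 = +13.3311 (running +48.3496)
  i=5: -1.9289·-2.4865 − 2.4799·-3.1928 = +12.7141 (running +61.0637)
  i=6: 2.4799·0.1065 − 3.6147·-2.4865 = +9.2520 (running +70.3157)
  i=7: 3.6147·1.4724 − 3.3553·0.1065 = +4.9650 (running +75.2806)
Area = |Σ|/2 = |75.2806|/2 = 37.6403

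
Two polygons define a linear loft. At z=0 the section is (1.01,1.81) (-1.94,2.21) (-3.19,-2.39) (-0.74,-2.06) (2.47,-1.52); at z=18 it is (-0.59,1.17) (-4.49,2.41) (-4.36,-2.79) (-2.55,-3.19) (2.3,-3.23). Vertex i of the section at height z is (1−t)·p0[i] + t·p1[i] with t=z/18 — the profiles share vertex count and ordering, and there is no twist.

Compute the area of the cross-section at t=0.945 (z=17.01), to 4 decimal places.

Cross-section at t=0.945: each vertex is (1-t)·p0[i] + t·p1[i].
  v1: (1-0.945)·(1.01,1.81) + 0.945·(-0.59,1.17) = (-0.5020,1.2052)
  v2: (1-0.945)·(-1.94,2.21) + 0.945·(-4.49,2.41) = (-4.3498,2.3990)
  v3: (1-0.945)·(-3.19,-2.39) + 0.945·(-4.36,-2.79) = (-4.2957,-2.7680)
  v4: (1-0.945)·(-0.74,-2.06) + 0.945·(-2.55,-3.19) = (-2.4505,-3.1279)
  v5: (1-0.945)·(2.47,-1.52) + 0.945·(2.3,-3.23) = (2.3093,-3.1359)
Shoelace sum Σ(x_i·y_{i+1} − x_{i+1}·y_i):
  i=1: -0.5020·2.3990 − -4.3498·1.2052 = +4.0380 (running +4.0380)
  i=2: -4.3498·-2.7680 − -4.2957·2.3990 = +22.3454 (running +26.3834)
  i=3: -4.2957·-3.1279 − -2.4505·-2.7680 = +6.6533 (running +33.0367)
  i=4: -2.4505·-3.1359 − 2.3093·-3.1279 = +14.9078 (running +47.9445)
  i=5: 2.3093·1.2052 − -0.5020·-3.1359 = +1.2090 (running +49.1535)
Area = |Σ|/2 = |49.1535|/2 = 24.5767

Area at t=0.945: 24.5767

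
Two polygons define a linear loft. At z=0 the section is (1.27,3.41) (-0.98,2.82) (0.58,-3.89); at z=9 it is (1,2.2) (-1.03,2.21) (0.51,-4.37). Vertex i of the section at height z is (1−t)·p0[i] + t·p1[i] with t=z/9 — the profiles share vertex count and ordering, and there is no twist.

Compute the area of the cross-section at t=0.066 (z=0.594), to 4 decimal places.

Area at t=0.066: 7.9194

Cross-section at t=0.066: each vertex is (1-t)·p0[i] + t·p1[i].
  v1: (1-0.066)·(1.27,3.41) + 0.066·(1,2.2) = (1.2522,3.3301)
  v2: (1-0.066)·(-0.98,2.82) + 0.066·(-1.03,2.21) = (-0.9833,2.7797)
  v3: (1-0.066)·(0.58,-3.89) + 0.066·(0.51,-4.37) = (0.5754,-3.9217)
Shoelace sum Σ(x_i·y_{i+1} − x_{i+1}·y_i):
  i=1: 1.2522·2.7797 − -0.9833·3.3301 = +6.7553 (running +6.7553)
  i=2: -0.9833·-3.9217 − 0.5754·2.7797 = +2.2568 (running +9.0120)
  i=3: 0.5754·3.3301 − 1.2522·-3.9217 = +6.8267 (running +15.8388)
Area = |Σ|/2 = |15.8388|/2 = 7.9194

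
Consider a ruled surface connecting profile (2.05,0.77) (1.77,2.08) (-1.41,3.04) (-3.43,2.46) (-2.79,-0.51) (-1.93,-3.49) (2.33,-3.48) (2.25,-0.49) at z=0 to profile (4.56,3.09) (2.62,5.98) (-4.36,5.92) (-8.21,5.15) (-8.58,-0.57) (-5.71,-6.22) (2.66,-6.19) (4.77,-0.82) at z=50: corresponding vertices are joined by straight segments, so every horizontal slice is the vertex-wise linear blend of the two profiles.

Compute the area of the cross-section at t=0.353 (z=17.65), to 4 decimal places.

Area at t=0.353: 59.8597

Cross-section at t=0.353: each vertex is (1-t)·p0[i] + t·p1[i].
  v1: (1-0.353)·(2.05,0.77) + 0.353·(4.56,3.09) = (2.9360,1.5890)
  v2: (1-0.353)·(1.77,2.08) + 0.353·(2.62,5.98) = (2.0701,3.4567)
  v3: (1-0.353)·(-1.41,3.04) + 0.353·(-4.36,5.92) = (-2.4514,4.0566)
  v4: (1-0.353)·(-3.43,2.46) + 0.353·(-8.21,5.15) = (-5.1173,3.4096)
  v5: (1-0.353)·(-2.79,-0.51) + 0.353·(-8.58,-0.57) = (-4.8339,-0.5312)
  v6: (1-0.353)·(-1.93,-3.49) + 0.353·(-5.71,-6.22) = (-3.2643,-4.4537)
  v7: (1-0.353)·(2.33,-3.48) + 0.353·(2.66,-6.19) = (2.4465,-4.4366)
  v8: (1-0.353)·(2.25,-0.49) + 0.353·(4.77,-0.82) = (3.1396,-0.6065)
Shoelace sum Σ(x_i·y_{i+1} − x_{i+1}·y_i):
  i=1: 2.9360·3.4567 − 2.0701·1.5890 = +6.8597 (running +6.8597)
  i=2: 2.0701·4.0566 − -2.4514·3.4567 = +16.8710 (running +23.7308)
  i=3: -2.4514·3.4096 − -5.1173·4.0566 = +12.4012 (running +36.1319)
  i=4: -5.1173·-0.5312 − -4.8339·3.4096 = +19.1996 (running +55.3316)
  i=5: -4.8339·-4.4537 − -3.2643·-0.5312 = +19.7946 (running +75.1262)
  i=6: -3.2643·-4.4366 − 2.4465·-4.4537 = +25.3786 (running +100.5048)
  i=7: 2.4465·-0.6065 − 3.1396·-4.4366 = +12.4453 (running +112.9501)
  i=8: 3.1396·1.5890 − 2.9360·-0.6065 = +6.7693 (running +119.7194)
Area = |Σ|/2 = |119.7194|/2 = 59.8597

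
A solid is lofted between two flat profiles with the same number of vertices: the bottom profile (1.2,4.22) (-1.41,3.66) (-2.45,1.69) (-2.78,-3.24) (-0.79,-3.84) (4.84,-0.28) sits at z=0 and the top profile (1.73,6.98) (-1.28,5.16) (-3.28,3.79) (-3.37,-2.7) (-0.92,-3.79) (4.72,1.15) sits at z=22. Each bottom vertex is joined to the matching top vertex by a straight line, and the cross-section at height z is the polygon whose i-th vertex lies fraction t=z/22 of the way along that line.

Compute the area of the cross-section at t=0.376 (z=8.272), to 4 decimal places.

Cross-section at t=0.376: each vertex is (1-t)·p0[i] + t·p1[i].
  v1: (1-0.376)·(1.2,4.22) + 0.376·(1.73,6.98) = (1.3993,5.2578)
  v2: (1-0.376)·(-1.41,3.66) + 0.376·(-1.28,5.16) = (-1.3611,4.2240)
  v3: (1-0.376)·(-2.45,1.69) + 0.376·(-3.28,3.79) = (-2.7621,2.4796)
  v4: (1-0.376)·(-2.78,-3.24) + 0.376·(-3.37,-2.7) = (-3.0018,-3.0370)
  v5: (1-0.376)·(-0.79,-3.84) + 0.376·(-0.92,-3.79) = (-0.8389,-3.8212)
  v6: (1-0.376)·(4.84,-0.28) + 0.376·(4.72,1.15) = (4.7949,0.2577)
Shoelace sum Σ(x_i·y_{i+1} − x_{i+1}·y_i):
  i=1: 1.3993·4.2240 − -1.3611·5.2578 = +13.0670 (running +13.0670)
  i=2: -1.3611·2.4796 − -2.7621·4.2240 = +8.2920 (running +21.3590)
  i=3: -2.7621·-3.0370 − -3.0018·2.4796 = +15.8317 (running +37.1907)
  i=4: -3.0018·-3.8212 − -0.8389·-3.0370 = +8.9230 (running +46.1137)
  i=5: -0.8389·0.2577 − 4.7949·-3.8212 = +18.1060 (running +64.2197)
  i=6: 4.7949·5.2578 − 1.3993·0.2577 = +24.8498 (running +89.0695)
Area = |Σ|/2 = |89.0695|/2 = 44.5347

Area at t=0.376: 44.5347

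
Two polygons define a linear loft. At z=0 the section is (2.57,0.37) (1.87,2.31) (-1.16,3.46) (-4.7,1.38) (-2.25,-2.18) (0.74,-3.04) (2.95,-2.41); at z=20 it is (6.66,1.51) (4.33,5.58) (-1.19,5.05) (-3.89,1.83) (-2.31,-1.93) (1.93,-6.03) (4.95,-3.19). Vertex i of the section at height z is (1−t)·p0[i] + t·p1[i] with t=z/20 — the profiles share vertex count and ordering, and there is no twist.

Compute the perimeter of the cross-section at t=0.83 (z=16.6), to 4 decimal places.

Perimeter at t=0.83: 31.3390

Cross-section at t=0.83: each vertex is (1-t)·p0[i] + t·p1[i].
  v1: (1-0.83)·(2.57,0.37) + 0.83·(6.66,1.51) = (5.9647,1.3162)
  v2: (1-0.83)·(1.87,2.31) + 0.83·(4.33,5.58) = (3.9118,5.0241)
  v3: (1-0.83)·(-1.16,3.46) + 0.83·(-1.19,5.05) = (-1.1849,4.7797)
  v4: (1-0.83)·(-4.7,1.38) + 0.83·(-3.89,1.83) = (-4.0277,1.7535)
  v5: (1-0.83)·(-2.25,-2.18) + 0.83·(-2.31,-1.93) = (-2.2998,-1.9725)
  v6: (1-0.83)·(0.74,-3.04) + 0.83·(1.93,-6.03) = (1.7277,-5.5217)
  v7: (1-0.83)·(2.95,-2.41) + 0.83·(4.95,-3.19) = (4.6100,-3.0574)
Perimeter = Σ |v_{i+1} − v_i|:
  edge 1→2: √(-2.0529² + 3.7079²) = 4.2383 (running 4.2383)
  edge 2→3: √(-5.0967² + -0.2444²) = 5.1026 (running 9.3408)
  edge 3→4: √(-2.8428² + -3.0262²) = 4.1520 (running 13.4929)
  edge 4→5: √(1.7279² + -3.7260²) = 4.1072 (running 17.6000)
  edge 5→6: √(4.0275² + -3.5492²) = 5.3682 (running 22.9682)
  edge 6→7: √(2.8823² + 2.4643²) = 3.7922 (running 26.7604)
  edge 7→1: √(1.3547² + 4.3736²) = 4.5786 (running 31.3390)
Perimeter = 31.3390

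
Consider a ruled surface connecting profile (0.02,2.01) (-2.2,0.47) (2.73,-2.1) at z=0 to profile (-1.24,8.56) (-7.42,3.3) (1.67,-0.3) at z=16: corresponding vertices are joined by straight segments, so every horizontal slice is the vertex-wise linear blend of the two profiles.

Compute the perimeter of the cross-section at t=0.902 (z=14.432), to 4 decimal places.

Cross-section at t=0.902: each vertex is (1-t)·p0[i] + t·p1[i].
  v1: (1-0.902)·(0.02,2.01) + 0.902·(-1.24,8.56) = (-1.1165,7.9181)
  v2: (1-0.902)·(-2.2,0.47) + 0.902·(-7.42,3.3) = (-6.9084,3.0227)
  v3: (1-0.902)·(2.73,-2.1) + 0.902·(1.67,-0.3) = (1.7739,-0.4764)
Perimeter = Σ |v_{i+1} − v_i|:
  edge 1→2: √(-5.7919² + -4.8954²) = 7.5836 (running 7.5836)
  edge 2→3: √(8.6823² + -3.4991²) = 9.3609 (running 16.9445)
  edge 3→1: √(-2.8904² + 8.3945²) = 8.8782 (running 25.8227)
Perimeter = 25.8227

Perimeter at t=0.902: 25.8227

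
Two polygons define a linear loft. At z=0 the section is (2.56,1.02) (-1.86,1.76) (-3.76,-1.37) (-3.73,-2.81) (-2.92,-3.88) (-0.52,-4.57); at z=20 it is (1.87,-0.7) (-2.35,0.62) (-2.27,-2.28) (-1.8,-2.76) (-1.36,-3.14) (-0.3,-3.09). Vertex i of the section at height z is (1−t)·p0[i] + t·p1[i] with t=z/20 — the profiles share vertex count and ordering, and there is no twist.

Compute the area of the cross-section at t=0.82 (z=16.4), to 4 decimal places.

Area at t=0.82: 11.9173

Cross-section at t=0.82: each vertex is (1-t)·p0[i] + t·p1[i].
  v1: (1-0.82)·(2.56,1.02) + 0.82·(1.87,-0.7) = (1.9942,-0.3904)
  v2: (1-0.82)·(-1.86,1.76) + 0.82·(-2.35,0.62) = (-2.2618,0.8252)
  v3: (1-0.82)·(-3.76,-1.37) + 0.82·(-2.27,-2.28) = (-2.5382,-2.1162)
  v4: (1-0.82)·(-3.73,-2.81) + 0.82·(-1.8,-2.76) = (-2.1474,-2.7690)
  v5: (1-0.82)·(-2.92,-3.88) + 0.82·(-1.36,-3.14) = (-1.6408,-3.2732)
  v6: (1-0.82)·(-0.52,-4.57) + 0.82·(-0.3,-3.09) = (-0.3396,-3.3564)
Shoelace sum Σ(x_i·y_{i+1} − x_{i+1}·y_i):
  i=1: 1.9942·0.8252 − -2.2618·-0.3904 = +0.7626 (running +0.7626)
  i=2: -2.2618·-2.1162 − -2.5382·0.8252 = +6.8809 (running +7.6436)
  i=3: -2.5382·-2.7690 − -2.1474·-2.1162 = +2.4839 (running +10.1275)
  i=4: -2.1474·-3.2732 − -1.6408·-2.7690 = +2.4855 (running +12.6130)
  i=5: -1.6408·-3.3564 − -0.3396·-3.2732 = +4.3956 (running +17.0086)
  i=6: -0.3396·-0.3904 − 1.9942·-3.3564 = +6.8259 (running +23.8345)
Area = |Σ|/2 = |23.8345|/2 = 11.9173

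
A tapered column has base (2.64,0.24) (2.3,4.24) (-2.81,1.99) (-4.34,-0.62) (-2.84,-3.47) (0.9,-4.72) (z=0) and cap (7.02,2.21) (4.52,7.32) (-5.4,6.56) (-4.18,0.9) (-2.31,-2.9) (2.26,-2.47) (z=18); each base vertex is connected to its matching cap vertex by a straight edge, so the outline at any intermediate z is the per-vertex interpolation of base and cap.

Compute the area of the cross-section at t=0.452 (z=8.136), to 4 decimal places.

Area at t=0.452: 61.1709

Cross-section at t=0.452: each vertex is (1-t)·p0[i] + t·p1[i].
  v1: (1-0.452)·(2.64,0.24) + 0.452·(7.02,2.21) = (4.6198,1.1304)
  v2: (1-0.452)·(2.3,4.24) + 0.452·(4.52,7.32) = (3.3034,5.6322)
  v3: (1-0.452)·(-2.81,1.99) + 0.452·(-5.4,6.56) = (-3.9807,4.0556)
  v4: (1-0.452)·(-4.34,-0.62) + 0.452·(-4.18,0.9) = (-4.2677,0.0670)
  v5: (1-0.452)·(-2.84,-3.47) + 0.452·(-2.31,-2.9) = (-2.6004,-3.2124)
  v6: (1-0.452)·(0.9,-4.72) + 0.452·(2.26,-2.47) = (1.5147,-3.7030)
Shoelace sum Σ(x_i·y_{i+1} − x_{i+1}·y_i):
  i=1: 4.6198·5.6322 − 3.3034·1.1304 = +22.2849 (running +22.2849)
  i=2: 3.3034·4.0556 − -3.9807·5.6322 = +35.8174 (running +58.1023)
  i=3: -3.9807·0.0670 − -4.2677·4.0556 = +17.0413 (running +75.1436)
  i=4: -4.2677·-3.2124 − -2.6004·0.0670 = +13.8837 (running +89.0272)
  i=5: -2.6004·-3.7030 − 1.5147·-3.2124 = +14.4953 (running +103.5225)
  i=6: 1.5147·1.1304 − 4.6198·-3.7030 = +18.8193 (running +122.3418)
Area = |Σ|/2 = |122.3418|/2 = 61.1709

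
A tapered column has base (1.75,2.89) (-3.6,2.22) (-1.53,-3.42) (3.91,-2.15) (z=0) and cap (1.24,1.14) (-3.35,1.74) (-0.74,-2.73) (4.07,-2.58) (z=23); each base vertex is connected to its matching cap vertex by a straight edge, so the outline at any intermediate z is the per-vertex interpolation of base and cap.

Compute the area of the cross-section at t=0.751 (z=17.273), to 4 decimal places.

Cross-section at t=0.751: each vertex is (1-t)·p0[i] + t·p1[i].
  v1: (1-0.751)·(1.75,2.89) + 0.751·(1.24,1.14) = (1.3670,1.5757)
  v2: (1-0.751)·(-3.6,2.22) + 0.751·(-3.35,1.74) = (-3.4122,1.8595)
  v3: (1-0.751)·(-1.53,-3.42) + 0.751·(-0.74,-2.73) = (-0.9367,-2.9018)
  v4: (1-0.751)·(3.91,-2.15) + 0.751·(4.07,-2.58) = (4.0302,-2.4729)
Shoelace sum Σ(x_i·y_{i+1} − x_{i+1}·y_i):
  i=1: 1.3670·1.8595 − -3.4122·1.5757 = +7.9188 (running +7.9188)
  i=2: -3.4122·-2.9018 − -0.9367·1.8595 = +11.6435 (running +19.5623)
  i=3: -0.9367·-2.4729 − 4.0302·-2.9018 = +14.0112 (running +33.5735)
  i=4: 4.0302·1.5757 − 1.3670·-2.4729 = +9.7310 (running +43.3045)
Area = |Σ|/2 = |43.3045|/2 = 21.6523

Area at t=0.751: 21.6523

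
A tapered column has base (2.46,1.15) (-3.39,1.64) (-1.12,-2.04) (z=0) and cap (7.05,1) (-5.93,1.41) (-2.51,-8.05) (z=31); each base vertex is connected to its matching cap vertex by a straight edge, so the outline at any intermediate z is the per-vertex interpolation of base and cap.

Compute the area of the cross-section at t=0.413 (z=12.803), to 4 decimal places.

Cross-section at t=0.413: each vertex is (1-t)·p0[i] + t·p1[i].
  v1: (1-0.413)·(2.46,1.15) + 0.413·(7.05,1) = (4.3557,1.0880)
  v2: (1-0.413)·(-3.39,1.64) + 0.413·(-5.93,1.41) = (-4.4390,1.5450)
  v3: (1-0.413)·(-1.12,-2.04) + 0.413·(-2.51,-8.05) = (-1.6941,-4.5221)
Shoelace sum Σ(x_i·y_{i+1} − x_{i+1}·y_i):
  i=1: 4.3557·1.5450 − -4.4390·1.0880 = +11.5594 (running +11.5594)
  i=2: -4.4390·-4.5221 − -1.6941·1.5450 = +22.6912 (running +34.2506)
  i=3: -1.6941·1.0880 − 4.3557·-4.5221 = +17.8537 (running +52.1043)
Area = |Σ|/2 = |52.1043|/2 = 26.0521

Area at t=0.413: 26.0521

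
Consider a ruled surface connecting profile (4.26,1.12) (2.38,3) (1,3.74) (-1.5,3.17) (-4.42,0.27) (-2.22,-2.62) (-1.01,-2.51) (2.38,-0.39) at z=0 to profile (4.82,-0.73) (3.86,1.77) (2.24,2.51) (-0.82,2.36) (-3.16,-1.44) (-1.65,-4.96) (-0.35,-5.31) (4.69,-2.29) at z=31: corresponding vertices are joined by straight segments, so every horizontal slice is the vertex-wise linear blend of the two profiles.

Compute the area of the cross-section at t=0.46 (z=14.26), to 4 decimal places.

Area at t=0.46: 37.0986

Cross-section at t=0.46: each vertex is (1-t)·p0[i] + t·p1[i].
  v1: (1-0.46)·(4.26,1.12) + 0.46·(4.82,-0.73) = (4.5176,0.2690)
  v2: (1-0.46)·(2.38,3) + 0.46·(3.86,1.77) = (3.0608,2.4342)
  v3: (1-0.46)·(1,3.74) + 0.46·(2.24,2.51) = (1.5704,3.1742)
  v4: (1-0.46)·(-1.5,3.17) + 0.46·(-0.82,2.36) = (-1.1872,2.7974)
  v5: (1-0.46)·(-4.42,0.27) + 0.46·(-3.16,-1.44) = (-3.8404,-0.5166)
  v6: (1-0.46)·(-2.22,-2.62) + 0.46·(-1.65,-4.96) = (-1.9578,-3.6964)
  v7: (1-0.46)·(-1.01,-2.51) + 0.46·(-0.35,-5.31) = (-0.7064,-3.7980)
  v8: (1-0.46)·(2.38,-0.39) + 0.46·(4.69,-2.29) = (3.4426,-1.2640)
Shoelace sum Σ(x_i·y_{i+1} − x_{i+1}·y_i):
  i=1: 4.5176·2.4342 − 3.0608·0.2690 = +10.1734 (running +10.1734)
  i=2: 3.0608·3.1742 − 1.5704·2.4342 = +5.8929 (running +16.0663)
  i=3: 1.5704·2.7974 − -1.1872·3.1742 = +8.1614 (running +24.2278)
  i=4: -1.1872·-0.5166 − -3.8404·2.7974 = +11.3564 (running +35.5842)
  i=5: -3.8404·-3.6964 − -1.9578·-0.5166 = +13.1843 (running +48.7685)
  i=6: -1.9578·-3.7980 − -0.7064·-3.6964 = +4.8246 (running +53.5930)
  i=7: -0.7064·-1.2640 − 3.4426·-3.7980 = +13.9679 (running +67.5609)
  i=8: 3.4426·0.2690 − 4.5176·-1.2640 = +6.6363 (running +74.1972)
Area = |Σ|/2 = |74.1972|/2 = 37.0986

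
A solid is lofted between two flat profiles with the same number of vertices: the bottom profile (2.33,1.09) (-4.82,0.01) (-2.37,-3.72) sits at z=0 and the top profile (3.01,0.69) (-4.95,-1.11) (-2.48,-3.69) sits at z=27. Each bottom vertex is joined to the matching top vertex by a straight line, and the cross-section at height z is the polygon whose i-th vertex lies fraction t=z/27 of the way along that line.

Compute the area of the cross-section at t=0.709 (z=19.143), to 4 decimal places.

Cross-section at t=0.709: each vertex is (1-t)·p0[i] + t·p1[i].
  v1: (1-0.709)·(2.33,1.09) + 0.709·(3.01,0.69) = (2.8121,0.8064)
  v2: (1-0.709)·(-4.82,0.01) + 0.709·(-4.95,-1.11) = (-4.9122,-0.7841)
  v3: (1-0.709)·(-2.37,-3.72) + 0.709·(-2.48,-3.69) = (-2.4480,-3.6987)
Shoelace sum Σ(x_i·y_{i+1} − x_{i+1}·y_i):
  i=1: 2.8121·-0.7841 − -4.9122·0.8064 = +1.7562 (running +1.7562)
  i=2: -4.9122·-3.6987 − -2.4480·-0.7841 = +16.2494 (running +18.0056)
  i=3: -2.4480·0.8064 − 2.8121·-3.6987 = +8.4272 (running +26.4328)
Area = |Σ|/2 = |26.4328|/2 = 13.2164

Area at t=0.709: 13.2164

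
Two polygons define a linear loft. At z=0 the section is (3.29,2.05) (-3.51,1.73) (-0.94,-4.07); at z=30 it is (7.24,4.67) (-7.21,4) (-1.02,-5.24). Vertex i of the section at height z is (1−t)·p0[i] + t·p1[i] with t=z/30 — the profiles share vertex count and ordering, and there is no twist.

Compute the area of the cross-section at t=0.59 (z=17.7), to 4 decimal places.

Area at t=0.59: 45.5289

Cross-section at t=0.59: each vertex is (1-t)·p0[i] + t·p1[i].
  v1: (1-0.59)·(3.29,2.05) + 0.59·(7.24,4.67) = (5.6205,3.5958)
  v2: (1-0.59)·(-3.51,1.73) + 0.59·(-7.21,4) = (-5.6930,3.0693)
  v3: (1-0.59)·(-0.94,-4.07) + 0.59·(-1.02,-5.24) = (-0.9872,-4.7603)
Shoelace sum Σ(x_i·y_{i+1} − x_{i+1}·y_i):
  i=1: 5.6205·3.0693 − -5.6930·3.5958 = +37.7219 (running +37.7219)
  i=2: -5.6930·-4.7603 − -0.9872·3.0693 = +30.1304 (running +67.8523)
  i=3: -0.9872·3.5958 − 5.6205·-4.7603 = +23.2055 (running +91.0578)
Area = |Σ|/2 = |91.0578|/2 = 45.5289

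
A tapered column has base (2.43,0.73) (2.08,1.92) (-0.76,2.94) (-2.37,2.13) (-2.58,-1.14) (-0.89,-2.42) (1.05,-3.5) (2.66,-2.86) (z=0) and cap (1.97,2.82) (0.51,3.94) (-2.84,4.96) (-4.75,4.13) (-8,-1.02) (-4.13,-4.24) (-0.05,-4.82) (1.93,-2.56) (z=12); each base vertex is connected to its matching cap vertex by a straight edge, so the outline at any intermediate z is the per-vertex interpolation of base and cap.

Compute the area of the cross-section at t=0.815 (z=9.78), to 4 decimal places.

Cross-section at t=0.815: each vertex is (1-t)·p0[i] + t·p1[i].
  v1: (1-0.815)·(2.43,0.73) + 0.815·(1.97,2.82) = (2.0551,2.4333)
  v2: (1-0.815)·(2.08,1.92) + 0.815·(0.51,3.94) = (0.8005,3.5663)
  v3: (1-0.815)·(-0.76,2.94) + 0.815·(-2.84,4.96) = (-2.4552,4.5863)
  v4: (1-0.815)·(-2.37,2.13) + 0.815·(-4.75,4.13) = (-4.3097,3.7600)
  v5: (1-0.815)·(-2.58,-1.14) + 0.815·(-8,-1.02) = (-6.9973,-1.0422)
  v6: (1-0.815)·(-0.89,-2.42) + 0.815·(-4.13,-4.24) = (-3.5306,-3.9033)
  v7: (1-0.815)·(1.05,-3.5) + 0.815·(-0.05,-4.82) = (0.1535,-4.5758)
  v8: (1-0.815)·(2.66,-2.86) + 0.815·(1.93,-2.56) = (2.0650,-2.6155)
Shoelace sum Σ(x_i·y_{i+1} − x_{i+1}·y_i):
  i=1: 2.0551·3.5663 − 0.8005·2.4333 = +5.3813 (running +5.3813)
  i=2: 0.8005·4.5863 − -2.4552·3.5663 = +12.4271 (running +17.8084)
  i=3: -2.4552·3.7600 − -4.3097·4.5863 = +10.5340 (running +28.3424)
  i=4: -4.3097·-1.0422 − -6.9973·3.7600 = +30.8014 (running +59.1439)
  i=5: -6.9973·-3.9033 − -3.5306·-1.0422 = +23.6330 (running +82.7768)
  i=6: -3.5306·-4.5758 − 0.1535·-3.9033 = +16.7545 (running +99.5313)
  i=7: 0.1535·-2.6155 − 2.0650·-4.5758 = +9.0478 (running +108.5791)
  i=8: 2.0650·2.4333 − 2.0551·-2.6155 = +10.4001 (running +118.9792)
Area = |Σ|/2 = |118.9792|/2 = 59.4896

Area at t=0.815: 59.4896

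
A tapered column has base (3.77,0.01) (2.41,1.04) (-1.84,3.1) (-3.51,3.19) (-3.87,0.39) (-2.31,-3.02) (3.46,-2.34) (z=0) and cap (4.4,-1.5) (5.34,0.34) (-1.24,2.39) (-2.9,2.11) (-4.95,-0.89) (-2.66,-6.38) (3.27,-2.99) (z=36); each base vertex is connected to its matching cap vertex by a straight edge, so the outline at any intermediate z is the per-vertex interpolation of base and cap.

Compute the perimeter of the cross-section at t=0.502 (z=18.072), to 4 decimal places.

Perimeter at t=0.502: 25.1556

Cross-section at t=0.502: each vertex is (1-t)·p0[i] + t·p1[i].
  v1: (1-0.502)·(3.77,0.01) + 0.502·(4.4,-1.5) = (4.0863,-0.7480)
  v2: (1-0.502)·(2.41,1.04) + 0.502·(5.34,0.34) = (3.8809,0.6886)
  v3: (1-0.502)·(-1.84,3.1) + 0.502·(-1.24,2.39) = (-1.5388,2.7436)
  v4: (1-0.502)·(-3.51,3.19) + 0.502·(-2.9,2.11) = (-3.2038,2.6478)
  v5: (1-0.502)·(-3.87,0.39) + 0.502·(-4.95,-0.89) = (-4.4122,-0.2526)
  v6: (1-0.502)·(-2.31,-3.02) + 0.502·(-2.66,-6.38) = (-2.4857,-4.7067)
  v7: (1-0.502)·(3.46,-2.34) + 0.502·(3.27,-2.99) = (3.3646,-2.6663)
Perimeter = Σ |v_{i+1} − v_i|:
  edge 1→2: √(-0.2054² + 1.4366²) = 1.4512 (running 1.4512)
  edge 2→3: √(-5.4197² + 2.0550²) = 5.7962 (running 7.2474)
  edge 3→4: √(-1.6650² + -0.0957²) = 1.6677 (running 8.9151)
  edge 4→5: √(-1.2084² + -2.9004²) = 3.1421 (running 12.0572)
  edge 5→6: √(1.9265² + -4.4542²) = 4.8529 (running 16.9101)
  edge 6→7: √(5.8503² + 2.0404²) = 6.1959 (running 23.1060)
  edge 7→1: √(0.7216² + 1.9183²) = 2.0495 (running 25.1556)
Perimeter = 25.1556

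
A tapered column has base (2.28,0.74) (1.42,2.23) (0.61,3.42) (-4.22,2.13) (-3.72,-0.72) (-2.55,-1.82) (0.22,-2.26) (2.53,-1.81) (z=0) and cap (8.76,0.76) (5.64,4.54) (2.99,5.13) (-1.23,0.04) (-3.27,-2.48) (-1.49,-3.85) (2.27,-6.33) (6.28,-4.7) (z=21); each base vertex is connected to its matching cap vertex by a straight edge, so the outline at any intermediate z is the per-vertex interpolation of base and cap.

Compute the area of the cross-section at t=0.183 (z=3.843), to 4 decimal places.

Cross-section at t=0.183: each vertex is (1-t)·p0[i] + t·p1[i].
  v1: (1-0.183)·(2.28,0.74) + 0.183·(8.76,0.76) = (3.4658,0.7437)
  v2: (1-0.183)·(1.42,2.23) + 0.183·(5.64,4.54) = (2.1923,2.6527)
  v3: (1-0.183)·(0.61,3.42) + 0.183·(2.99,5.13) = (1.0455,3.7329)
  v4: (1-0.183)·(-4.22,2.13) + 0.183·(-1.23,0.04) = (-3.6728,1.7475)
  v5: (1-0.183)·(-3.72,-0.72) + 0.183·(-3.27,-2.48) = (-3.6376,-1.0421)
  v6: (1-0.183)·(-2.55,-1.82) + 0.183·(-1.49,-3.85) = (-2.3560,-2.1915)
  v7: (1-0.183)·(0.22,-2.26) + 0.183·(2.27,-6.33) = (0.5951,-3.0048)
  v8: (1-0.183)·(2.53,-1.81) + 0.183·(6.28,-4.7) = (3.2162,-2.3389)
Shoelace sum Σ(x_i·y_{i+1} − x_{i+1}·y_i):
  i=1: 3.4658·2.6527 − 2.1923·0.7437 = +7.5636 (running +7.5636)
  i=2: 2.1923·3.7329 − 1.0455·2.6527 = +5.4100 (running +12.9737)
  i=3: 1.0455·1.7475 − -3.6728·3.7329 = +15.5375 (running +28.5112)
  i=4: -3.6728·-1.0421 − -3.6376·1.7475 = +10.1843 (running +38.6955)
  i=5: -3.6376·-2.1915 − -2.3560·-1.0421 = +5.5167 (running +44.2122)
  i=6: -2.3560·-3.0048 − 0.5951·-2.1915 = +8.3837 (running +52.5958)
  i=7: 0.5951·-2.3389 − 3.2162·-3.0048 = +8.2722 (running +60.8681)
  i=8: 3.2162·0.7437 − 3.4658·-2.3389 = +10.4979 (running +71.3660)
Area = |Σ|/2 = |71.3660|/2 = 35.6830

Area at t=0.183: 35.6830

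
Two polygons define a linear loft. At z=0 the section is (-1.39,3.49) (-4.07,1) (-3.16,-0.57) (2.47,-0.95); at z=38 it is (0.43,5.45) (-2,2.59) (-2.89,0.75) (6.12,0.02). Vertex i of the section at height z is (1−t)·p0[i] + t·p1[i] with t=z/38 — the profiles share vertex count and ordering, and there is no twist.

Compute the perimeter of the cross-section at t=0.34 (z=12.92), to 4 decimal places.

Perimeter at t=0.34: 18.7207

Cross-section at t=0.34: each vertex is (1-t)·p0[i] + t·p1[i].
  v1: (1-0.34)·(-1.39,3.49) + 0.34·(0.43,5.45) = (-0.7712,4.1564)
  v2: (1-0.34)·(-4.07,1) + 0.34·(-2,2.59) = (-3.3662,1.5406)
  v3: (1-0.34)·(-3.16,-0.57) + 0.34·(-2.89,0.75) = (-3.0682,-0.1212)
  v4: (1-0.34)·(2.47,-0.95) + 0.34·(6.12,0.02) = (3.7110,-0.6202)
Perimeter = Σ |v_{i+1} − v_i|:
  edge 1→2: √(-2.5950² + -2.6158²) = 3.6846 (running 3.6846)
  edge 2→3: √(0.2980² + -1.6618²) = 1.6883 (running 5.3729)
  edge 3→4: √(6.7792² + -0.4990²) = 6.7975 (running 12.1705)
  edge 4→1: √(-4.4822² + 4.7766²) = 6.5503 (running 18.7207)
Perimeter = 18.7207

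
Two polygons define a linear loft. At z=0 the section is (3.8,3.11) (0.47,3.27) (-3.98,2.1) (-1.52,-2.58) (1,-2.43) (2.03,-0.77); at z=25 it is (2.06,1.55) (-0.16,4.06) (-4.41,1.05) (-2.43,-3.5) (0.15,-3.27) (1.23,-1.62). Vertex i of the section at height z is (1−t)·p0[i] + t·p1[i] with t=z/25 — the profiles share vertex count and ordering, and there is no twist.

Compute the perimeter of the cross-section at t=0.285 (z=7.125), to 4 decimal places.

Perimeter at t=0.285: 21.5003

Cross-section at t=0.285: each vertex is (1-t)·p0[i] + t·p1[i].
  v1: (1-0.285)·(3.8,3.11) + 0.285·(2.06,1.55) = (3.3041,2.6654)
  v2: (1-0.285)·(0.47,3.27) + 0.285·(-0.16,4.06) = (0.2905,3.4952)
  v3: (1-0.285)·(-3.98,2.1) + 0.285·(-4.41,1.05) = (-4.1026,1.8008)
  v4: (1-0.285)·(-1.52,-2.58) + 0.285·(-2.43,-3.5) = (-1.7794,-2.8422)
  v5: (1-0.285)·(1,-2.43) + 0.285·(0.15,-3.27) = (0.7578,-2.6694)
  v6: (1-0.285)·(2.03,-0.77) + 0.285·(1.23,-1.62) = (1.8020,-1.0123)
Perimeter = Σ |v_{i+1} − v_i|:
  edge 1→2: √(-3.0137² + 0.8298²) = 3.1258 (running 3.1258)
  edge 2→3: √(-4.3930² + -1.6944²) = 4.7084 (running 7.8342)
  edge 3→4: √(2.3232² + -4.6430²) = 5.1917 (running 13.0260)
  edge 4→5: √(2.5371² + 0.1728²) = 2.5430 (running 15.5690)
  edge 5→6: √(1.0442² + 1.6572²) = 1.9587 (running 17.5277)
  edge 6→1: √(1.5021² + 3.6776²) = 3.9726 (running 21.5003)
Perimeter = 21.5003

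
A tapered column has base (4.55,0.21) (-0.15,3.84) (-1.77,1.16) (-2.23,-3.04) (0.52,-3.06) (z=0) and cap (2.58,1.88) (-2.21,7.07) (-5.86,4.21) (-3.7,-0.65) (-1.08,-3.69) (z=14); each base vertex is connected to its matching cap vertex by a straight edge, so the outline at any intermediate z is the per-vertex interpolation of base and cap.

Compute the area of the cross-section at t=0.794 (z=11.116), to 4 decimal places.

Cross-section at t=0.794: each vertex is (1-t)·p0[i] + t·p1[i].
  v1: (1-0.794)·(4.55,0.21) + 0.794·(2.58,1.88) = (2.9858,1.5360)
  v2: (1-0.794)·(-0.15,3.84) + 0.794·(-2.21,7.07) = (-1.7856,6.4046)
  v3: (1-0.794)·(-1.77,1.16) + 0.794·(-5.86,4.21) = (-5.0175,3.5817)
  v4: (1-0.794)·(-2.23,-3.04) + 0.794·(-3.7,-0.65) = (-3.3972,-1.1423)
  v5: (1-0.794)·(0.52,-3.06) + 0.794·(-1.08,-3.69) = (-0.7504,-3.5602)
Shoelace sum Σ(x_i·y_{i+1} − x_{i+1}·y_i):
  i=1: 2.9858·6.4046 − -1.7856·1.5360 = +21.8657 (running +21.8657)
  i=2: -1.7856·3.5817 − -5.0175·6.4046 = +25.7393 (running +47.6050)
  i=3: -5.0175·-1.1423 − -3.3972·3.5817 = +17.8993 (running +65.5044)
  i=4: -3.3972·-3.5602 − -0.7504·-1.1423 = +11.2375 (running +76.7419)
  i=5: -0.7504·1.5360 − 2.9858·-3.5602 = +9.4776 (running +86.2194)
Area = |Σ|/2 = |86.2194|/2 = 43.1097

Area at t=0.794: 43.1097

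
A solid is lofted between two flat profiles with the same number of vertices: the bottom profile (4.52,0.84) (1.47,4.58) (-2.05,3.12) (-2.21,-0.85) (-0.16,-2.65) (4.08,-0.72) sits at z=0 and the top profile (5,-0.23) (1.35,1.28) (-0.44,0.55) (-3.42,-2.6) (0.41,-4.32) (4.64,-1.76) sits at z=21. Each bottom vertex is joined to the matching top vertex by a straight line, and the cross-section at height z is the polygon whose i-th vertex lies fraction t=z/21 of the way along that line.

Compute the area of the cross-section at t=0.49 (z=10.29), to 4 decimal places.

Cross-section at t=0.49: each vertex is (1-t)·p0[i] + t·p1[i].
  v1: (1-0.49)·(4.52,0.84) + 0.49·(5,-0.23) = (4.7552,0.3157)
  v2: (1-0.49)·(1.47,4.58) + 0.49·(1.35,1.28) = (1.4112,2.9630)
  v3: (1-0.49)·(-2.05,3.12) + 0.49·(-0.44,0.55) = (-1.2611,1.8607)
  v4: (1-0.49)·(-2.21,-0.85) + 0.49·(-3.42,-2.6) = (-2.8029,-1.7075)
  v5: (1-0.49)·(-0.16,-2.65) + 0.49·(0.41,-4.32) = (0.1193,-3.4683)
  v6: (1-0.49)·(4.08,-0.72) + 0.49·(4.64,-1.76) = (4.3544,-1.2296)
Shoelace sum Σ(x_i·y_{i+1} − x_{i+1}·y_i):
  i=1: 4.7552·2.9630 − 1.4112·0.3157 = +13.6441 (running +13.6441)
  i=2: 1.4112·1.8607 − -1.2611·2.9630 = +6.3625 (running +20.0066)
  i=3: -1.2611·-1.7075 − -2.8029·1.8607 = +7.3687 (running +27.3753)
  i=4: -2.8029·-3.4683 − 0.1193·-1.7075 = +9.9250 (running +37.3003)
  i=5: 0.1193·-1.2296 − 4.3544·-3.4683 = +14.9557 (running +52.2560)
  i=6: 4.3544·0.3157 − 4.7552·-1.2296 = +7.2217 (running +59.4776)
Area = |Σ|/2 = |59.4776|/2 = 29.7388

Area at t=0.49: 29.7388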